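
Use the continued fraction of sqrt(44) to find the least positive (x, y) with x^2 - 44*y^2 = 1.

First expand sqrt(44) as a continued fraction. With x_i = (sqrt(44) + m_i)/d_i and (m_0, d_0) = (0, 1): a_0 = floor(sqrt(44)) = 6, since 6^2 = 36 <= 44 < 49 = 7^2.
Iterate m_{i+1} = d_i*a_i - m_i, d_{i+1} = (44 - m_{i+1}^2)/d_i, a_{i+1} = floor((a_0 + m_{i+1})/d_{i+1}):
  m_1 = 1*6 - 0 = 6, d_1 = (44 - 6^2)/1 = 8/1 = 8, a_1 = floor((6 + 6)/8) = 1.
  m_2 = 8*1 - 6 = 2, d_2 = (44 - 2^2)/8 = 40/8 = 5, a_2 = floor((6 + 2)/5) = 1.
  m_3 = 5*1 - 2 = 3, d_3 = (44 - 3^2)/5 = 35/5 = 7, a_3 = floor((6 + 3)/7) = 1.
  m_4 = 7*1 - 3 = 4, d_4 = (44 - 4^2)/7 = 28/7 = 4, a_4 = floor((6 + 4)/4) = 2.
  m_5 = 4*2 - 4 = 4, d_5 = (44 - 4^2)/4 = 28/4 = 7, a_5 = floor((6 + 4)/7) = 1.
  m_6 = 7*1 - 4 = 3, d_6 = (44 - 3^2)/7 = 35/7 = 5, a_6 = floor((6 + 3)/5) = 1.
  m_7 = 5*1 - 3 = 2, d_7 = (44 - 2^2)/5 = 40/5 = 8, a_7 = floor((6 + 2)/8) = 1.
  m_8 = 8*1 - 2 = 6, d_8 = (44 - 6^2)/8 = 8/8 = 1, a_8 = floor((6 + 6)/1) = 12.
  m_9 = 1*12 - 6 = 6, d_9 = (44 - 6^2)/1 = 8/1 = 8: (m_9, d_9) = (m_1, d_1) = (6, 8), so from here the quotients repeat a_1, ..., a_8; the period length is 8.
So sqrt(44) = [6; (1, 1, 1, 2, 1, 1, 1, 12)] with period length k = 8.
k is even, so the fundamental solution of x^2 - 44y^2 = 1 is (p_{k-1}, q_{k-1}) = (p_7, q_7); compute convergents through index 7.
Convergents (p_i = a_i*p_{i-1} + p_{i-2}, q_i = a_i*q_{i-1} + q_{i-2} with p_{-2}=0, p_{-1}=1, q_{-2}=1, q_{-1}=0):
  i=0: a_0=6, p_0 = 6*1 + 0 = 6, q_0 = 6*0 + 1 = 1.
  i=1: a_1=1, p_1 = 1*6 + 1 = 7, q_1 = 1*1 + 0 = 1.
  i=2: a_2=1, p_2 = 1*7 + 6 = 13, q_2 = 1*1 + 1 = 2.
  i=3: a_3=1, p_3 = 1*13 + 7 = 20, q_3 = 1*2 + 1 = 3.
  i=4: a_4=2, p_4 = 2*20 + 13 = 53, q_4 = 2*3 + 2 = 8.
  i=5: a_5=1, p_5 = 1*53 + 20 = 73, q_5 = 1*8 + 3 = 11.
  i=6: a_6=1, p_6 = 1*73 + 53 = 126, q_6 = 1*11 + 8 = 19.
  i=7: a_7=1, p_7 = 1*126 + 73 = 199, q_7 = 1*19 + 11 = 30.
Check: 199^2 - 44*30^2 = 39601 - 39600 = 1, so (x, y) = (199, 30) solves the equation, and by the theorem it is the least positive solution.

(x, y) = (199, 30)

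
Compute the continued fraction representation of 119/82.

Run the Euclidean algorithm on 119 and 82; the successive quotients are the partial quotients a_0, a_1, ... (each step inverts the fractional part left over by the previous one):
  119 = 1*82 + 37, so a_0 = 1.
  82 = 2*37 + 8, so a_1 = 2.
  37 = 4*8 + 5, so a_2 = 4.
  8 = 1*5 + 3, so a_3 = 1.
  5 = 1*3 + 2, so a_4 = 1.
  3 = 1*2 + 1, so a_5 = 1.
  2 = 2*1 + 0, so a_6 = 2.
The remainder reaches 0 after 7 divisions, so the expansion has 7 partial quotients, read off in order.

[1; 2, 4, 1, 1, 1, 2]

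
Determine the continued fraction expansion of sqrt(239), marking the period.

[15; (2, 5, 1, 2, 4, 15, 4, 2, 1, 5, 2, 30)]

Write x_i = (sqrt(239) + m_i)/d_i with (m_0, d_0) = (0, 1). a_0 = floor(sqrt(239)) = 15, since 15^2 = 225 <= 239 < 256 = 16^2.
Iterate m_{i+1} = d_i*a_i - m_i, d_{i+1} = (239 - m_{i+1}^2)/d_i, a_{i+1} = floor((a_0 + m_{i+1})/d_{i+1}):
  m_1 = 1*15 - 0 = 15, d_1 = (239 - 15^2)/1 = 14/1 = 14, a_1 = floor((15 + 15)/14) = 2.
  m_2 = 14*2 - 15 = 13, d_2 = (239 - 13^2)/14 = 70/14 = 5, a_2 = floor((15 + 13)/5) = 5.
  m_3 = 5*5 - 13 = 12, d_3 = (239 - 12^2)/5 = 95/5 = 19, a_3 = floor((15 + 12)/19) = 1.
  m_4 = 19*1 - 12 = 7, d_4 = (239 - 7^2)/19 = 190/19 = 10, a_4 = floor((15 + 7)/10) = 2.
  m_5 = 10*2 - 7 = 13, d_5 = (239 - 13^2)/10 = 70/10 = 7, a_5 = floor((15 + 13)/7) = 4.
  m_6 = 7*4 - 13 = 15, d_6 = (239 - 15^2)/7 = 14/7 = 2, a_6 = floor((15 + 15)/2) = 15.
  m_7 = 2*15 - 15 = 15, d_7 = (239 - 15^2)/2 = 14/2 = 7, a_7 = floor((15 + 15)/7) = 4.
  m_8 = 7*4 - 15 = 13, d_8 = (239 - 13^2)/7 = 70/7 = 10, a_8 = floor((15 + 13)/10) = 2.
  m_9 = 10*2 - 13 = 7, d_9 = (239 - 7^2)/10 = 190/10 = 19, a_9 = floor((15 + 7)/19) = 1.
  m_10 = 19*1 - 7 = 12, d_10 = (239 - 12^2)/19 = 95/19 = 5, a_10 = floor((15 + 12)/5) = 5.
  m_11 = 5*5 - 12 = 13, d_11 = (239 - 13^2)/5 = 70/5 = 14, a_11 = floor((15 + 13)/14) = 2.
  m_12 = 14*2 - 13 = 15, d_12 = (239 - 15^2)/14 = 14/14 = 1, a_12 = floor((15 + 15)/1) = 30.
  m_13 = 1*30 - 15 = 15, d_13 = (239 - 15^2)/1 = 14/1 = 14: (m_13, d_13) = (m_1, d_1) = (15, 14), so from here the quotients repeat a_1, ..., a_12; the period length is 12.
Hence the expansion of sqrt(239) is a_0 = 15 followed by the repeating block 2, 5, 1, 2, 4, 15, 4, 2, 1, 5, 2, 30 (period 12).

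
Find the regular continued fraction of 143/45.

[3; 5, 1, 1, 1, 2]

Run the Euclidean algorithm on 143 and 45; the successive quotients are the partial quotients a_0, a_1, ... (each step inverts the fractional part left over by the previous one):
  143 = 3*45 + 8, so a_0 = 3.
  45 = 5*8 + 5, so a_1 = 5.
  8 = 1*5 + 3, so a_2 = 1.
  5 = 1*3 + 2, so a_3 = 1.
  3 = 1*2 + 1, so a_4 = 1.
  2 = 2*1 + 0, so a_5 = 2.
The remainder reaches 0 after 6 divisions, so the expansion has 6 partial quotients, read off in order.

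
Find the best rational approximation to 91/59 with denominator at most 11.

17/11

Expand x = 91/59 as a continued fraction with the Euclidean algorithm:
  91 = 1*59 + 32, so a_0 = 1.
  59 = 1*32 + 27, so a_1 = 1.
  32 = 1*27 + 5, so a_2 = 1.
  27 = 5*5 + 2, so a_3 = 5.
  5 = 2*2 + 1, so a_4 = 2.
  2 = 2*1 + 0, so a_5 = 2.
so x = [1; 1, 1, 5, 2, 2].
Convergents (p_i = a_i*p_{i-1} + p_{i-2}, q_i = a_i*q_{i-1} + q_{i-2} with p_{-2}=0, p_{-1}=1, q_{-2}=1, q_{-1}=0), until the denominator exceeds 11:
  i=0: a_0=1, p_0 = 1*1 + 0 = 1, q_0 = 1*0 + 1 = 1.
  i=1: a_1=1, p_1 = 1*1 + 1 = 2, q_1 = 1*1 + 0 = 1.
  i=2: a_2=1, p_2 = 1*2 + 1 = 3, q_2 = 1*1 + 1 = 2.
  i=3: a_3=5, p_3 = 5*3 + 2 = 17, q_3 = 5*2 + 1 = 11.
  i=4: a_4=2, p_4 = 2*17 + 3 = 37, q_4 = 2*11 + 2 = 24.
q_4 = 24 > 11, so the last convergent with denominator <= 11 is p_3/q_3 = 17/11.
The closest fraction with denominator <= 11 is either p_3/q_3 or the intermediate fraction (k*p_3 + p_2)/(k*q_3 + q_2) with the largest k >= 1 whose denominator stays <= 11; these approach x as k grows, and every other convergent or intermediate fraction in range is farther away.
Largest k: floor((11 - q_2)/q_3) = floor((11 - 2)/11) = 0.
Since k = 0, no intermediate fraction beyond p_3/q_3 has denominator <= 11, so the convergent 17/11 is the closest (its error is |91*11 - 17*59|/(59*11) = 2/649).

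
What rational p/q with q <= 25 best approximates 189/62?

64/21

Expand x = 189/62 as a continued fraction with the Euclidean algorithm:
  189 = 3*62 + 3, so a_0 = 3.
  62 = 20*3 + 2, so a_1 = 20.
  3 = 1*2 + 1, so a_2 = 1.
  2 = 2*1 + 0, so a_3 = 2.
so x = [3; 20, 1, 2].
Convergents (p_i = a_i*p_{i-1} + p_{i-2}, q_i = a_i*q_{i-1} + q_{i-2} with p_{-2}=0, p_{-1}=1, q_{-2}=1, q_{-1}=0), until the denominator exceeds 25:
  i=0: a_0=3, p_0 = 3*1 + 0 = 3, q_0 = 3*0 + 1 = 1.
  i=1: a_1=20, p_1 = 20*3 + 1 = 61, q_1 = 20*1 + 0 = 20.
  i=2: a_2=1, p_2 = 1*61 + 3 = 64, q_2 = 1*20 + 1 = 21.
  i=3: a_3=2, p_3 = 2*64 + 61 = 189, q_3 = 2*21 + 20 = 62.
q_3 = 62 > 25, so the last convergent with denominator <= 25 is p_2/q_2 = 64/21.
The closest fraction with denominator <= 25 is either p_2/q_2 or the intermediate fraction (k*p_2 + p_1)/(k*q_2 + q_1) with the largest k >= 1 whose denominator stays <= 25; these approach x as k grows, and every other convergent or intermediate fraction in range is farther away.
Largest k: floor((25 - q_1)/q_2) = floor((25 - 20)/21) = 0.
Since k = 0, no intermediate fraction beyond p_2/q_2 has denominator <= 25, so the convergent 64/21 is the closest (its error is |189*21 - 64*62|/(62*21) = 1/1302).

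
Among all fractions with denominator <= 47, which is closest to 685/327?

Expand x = 685/327 as a continued fraction with the Euclidean algorithm:
  685 = 2*327 + 31, so a_0 = 2.
  327 = 10*31 + 17, so a_1 = 10.
  31 = 1*17 + 14, so a_2 = 1.
  17 = 1*14 + 3, so a_3 = 1.
  14 = 4*3 + 2, so a_4 = 4.
  3 = 1*2 + 1, so a_5 = 1.
  2 = 2*1 + 0, so a_6 = 2.
so x = [2; 10, 1, 1, 4, 1, 2].
Convergents (p_i = a_i*p_{i-1} + p_{i-2}, q_i = a_i*q_{i-1} + q_{i-2} with p_{-2}=0, p_{-1}=1, q_{-2}=1, q_{-1}=0), until the denominator exceeds 47:
  i=0: a_0=2, p_0 = 2*1 + 0 = 2, q_0 = 2*0 + 1 = 1.
  i=1: a_1=10, p_1 = 10*2 + 1 = 21, q_1 = 10*1 + 0 = 10.
  i=2: a_2=1, p_2 = 1*21 + 2 = 23, q_2 = 1*10 + 1 = 11.
  i=3: a_3=1, p_3 = 1*23 + 21 = 44, q_3 = 1*11 + 10 = 21.
  i=4: a_4=4, p_4 = 4*44 + 23 = 199, q_4 = 4*21 + 11 = 95.
q_4 = 95 > 47, so the last convergent with denominator <= 47 is p_3/q_3 = 44/21.
The closest fraction with denominator <= 47 is either p_3/q_3 or the intermediate fraction (k*p_3 + p_2)/(k*q_3 + q_2) with the largest k >= 1 whose denominator stays <= 47; these approach x as k grows, and every other convergent or intermediate fraction in range is farther away.
Largest k: floor((47 - q_2)/q_3) = floor((47 - 11)/21) = 1.
That gives (1*44 + 23)/(1*21 + 11) = 67/32.
Compare the errors: |x - 44/21| = |685*21 - 44*327|/(327*21) = 3/6867, and |x - 67/32| = |685*32 - 67*327|/(327*32) = 11/10464.
Cross-multiplying, 3*10464 = 31392 < 75537 = 11*6867, so 3/6867 is smaller: the convergent 44/21 is closer to x than 67/32.

44/21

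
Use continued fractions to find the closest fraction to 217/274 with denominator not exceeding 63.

Expand x = 217/274 as a continued fraction with the Euclidean algorithm:
  217 = 0*274 + 217, so a_0 = 0.
  274 = 1*217 + 57, so a_1 = 1.
  217 = 3*57 + 46, so a_2 = 3.
  57 = 1*46 + 11, so a_3 = 1.
  46 = 4*11 + 2, so a_4 = 4.
  11 = 5*2 + 1, so a_5 = 5.
  2 = 2*1 + 0, so a_6 = 2.
so x = [0; 1, 3, 1, 4, 5, 2].
Convergents (p_i = a_i*p_{i-1} + p_{i-2}, q_i = a_i*q_{i-1} + q_{i-2} with p_{-2}=0, p_{-1}=1, q_{-2}=1, q_{-1}=0), until the denominator exceeds 63:
  i=0: a_0=0, p_0 = 0*1 + 0 = 0, q_0 = 0*0 + 1 = 1.
  i=1: a_1=1, p_1 = 1*0 + 1 = 1, q_1 = 1*1 + 0 = 1.
  i=2: a_2=3, p_2 = 3*1 + 0 = 3, q_2 = 3*1 + 1 = 4.
  i=3: a_3=1, p_3 = 1*3 + 1 = 4, q_3 = 1*4 + 1 = 5.
  i=4: a_4=4, p_4 = 4*4 + 3 = 19, q_4 = 4*5 + 4 = 24.
  i=5: a_5=5, p_5 = 5*19 + 4 = 99, q_5 = 5*24 + 5 = 125.
q_5 = 125 > 63, so the last convergent with denominator <= 63 is p_4/q_4 = 19/24.
The closest fraction with denominator <= 63 is either p_4/q_4 or the intermediate fraction (k*p_4 + p_3)/(k*q_4 + q_3) with the largest k >= 1 whose denominator stays <= 63; these approach x as k grows, and every other convergent or intermediate fraction in range is farther away.
Largest k: floor((63 - q_3)/q_4) = floor((63 - 5)/24) = 2.
That gives (2*19 + 4)/(2*24 + 5) = 42/53.
Compare the errors: |x - 19/24| = |217*24 - 19*274|/(274*24) = 2/6576, and |x - 42/53| = |217*53 - 42*274|/(274*53) = 7/14522.
Cross-multiplying, 2*14522 = 29044 < 46032 = 7*6576, so 2/6576 is smaller: the convergent 19/24 is closer to x than 42/53.

19/24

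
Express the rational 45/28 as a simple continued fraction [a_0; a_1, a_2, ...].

[1; 1, 1, 1, 1, 5]

Run the Euclidean algorithm on 45 and 28; the successive quotients are the partial quotients a_0, a_1, ... (each step inverts the fractional part left over by the previous one):
  45 = 1*28 + 17, so a_0 = 1.
  28 = 1*17 + 11, so a_1 = 1.
  17 = 1*11 + 6, so a_2 = 1.
  11 = 1*6 + 5, so a_3 = 1.
  6 = 1*5 + 1, so a_4 = 1.
  5 = 5*1 + 0, so a_5 = 5.
The remainder reaches 0 after 6 divisions, so the expansion has 6 partial quotients, read off in order.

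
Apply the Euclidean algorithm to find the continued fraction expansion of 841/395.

[2; 7, 1, 2, 1, 12]

Run the Euclidean algorithm on 841 and 395; the successive quotients are the partial quotients a_0, a_1, ... (each step inverts the fractional part left over by the previous one):
  841 = 2*395 + 51, so a_0 = 2.
  395 = 7*51 + 38, so a_1 = 7.
  51 = 1*38 + 13, so a_2 = 1.
  38 = 2*13 + 12, so a_3 = 2.
  13 = 1*12 + 1, so a_4 = 1.
  12 = 12*1 + 0, so a_5 = 12.
The remainder reaches 0 after 6 divisions, so the expansion has 6 partial quotients, read off in order.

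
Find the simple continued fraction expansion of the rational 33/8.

[4; 8]

Run the Euclidean algorithm on 33 and 8; the successive quotients are the partial quotients a_0, a_1, ... (each step inverts the fractional part left over by the previous one):
  33 = 4*8 + 1, so a_0 = 4.
  8 = 8*1 + 0, so a_1 = 8.
The remainder reaches 0 after 2 divisions, so the expansion has 2 partial quotients, read off in order.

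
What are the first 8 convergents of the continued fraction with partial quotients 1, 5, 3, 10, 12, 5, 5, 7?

Using the convergent recurrence p_i = a_i*p_{i-1} + p_{i-2}, q_i = a_i*q_{i-1} + q_{i-2} with p_{-2}=0, p_{-1}=1, q_{-2}=1, q_{-1}=0:
  i=0: a_0=1, p_0 = 1*1 + 0 = 1, q_0 = 1*0 + 1 = 1.
  i=1: a_1=5, p_1 = 5*1 + 1 = 6, q_1 = 5*1 + 0 = 5.
  i=2: a_2=3, p_2 = 3*6 + 1 = 19, q_2 = 3*5 + 1 = 16.
  i=3: a_3=10, p_3 = 10*19 + 6 = 196, q_3 = 10*16 + 5 = 165.
  i=4: a_4=12, p_4 = 12*196 + 19 = 2371, q_4 = 12*165 + 16 = 1996.
  i=5: a_5=5, p_5 = 5*2371 + 196 = 12051, q_5 = 5*1996 + 165 = 10145.
  i=6: a_6=5, p_6 = 5*12051 + 2371 = 62626, q_6 = 5*10145 + 1996 = 52721.
  i=7: a_7=7, p_7 = 7*62626 + 12051 = 450433, q_7 = 7*52721 + 10145 = 379192.

1/1, 6/5, 19/16, 196/165, 2371/1996, 12051/10145, 62626/52721, 450433/379192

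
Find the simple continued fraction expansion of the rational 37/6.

[6; 6]

Run the Euclidean algorithm on 37 and 6; the successive quotients are the partial quotients a_0, a_1, ... (each step inverts the fractional part left over by the previous one):
  37 = 6*6 + 1, so a_0 = 6.
  6 = 6*1 + 0, so a_1 = 6.
The remainder reaches 0 after 2 divisions, so the expansion has 2 partial quotients, read off in order.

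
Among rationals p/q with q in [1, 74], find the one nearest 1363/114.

Expand x = 1363/114 as a continued fraction with the Euclidean algorithm:
  1363 = 11*114 + 109, so a_0 = 11.
  114 = 1*109 + 5, so a_1 = 1.
  109 = 21*5 + 4, so a_2 = 21.
  5 = 1*4 + 1, so a_3 = 1.
  4 = 4*1 + 0, so a_4 = 4.
so x = [11; 1, 21, 1, 4].
Convergents (p_i = a_i*p_{i-1} + p_{i-2}, q_i = a_i*q_{i-1} + q_{i-2} with p_{-2}=0, p_{-1}=1, q_{-2}=1, q_{-1}=0), until the denominator exceeds 74:
  i=0: a_0=11, p_0 = 11*1 + 0 = 11, q_0 = 11*0 + 1 = 1.
  i=1: a_1=1, p_1 = 1*11 + 1 = 12, q_1 = 1*1 + 0 = 1.
  i=2: a_2=21, p_2 = 21*12 + 11 = 263, q_2 = 21*1 + 1 = 22.
  i=3: a_3=1, p_3 = 1*263 + 12 = 275, q_3 = 1*22 + 1 = 23.
  i=4: a_4=4, p_4 = 4*275 + 263 = 1363, q_4 = 4*23 + 22 = 114.
q_4 = 114 > 74, so the last convergent with denominator <= 74 is p_3/q_3 = 275/23.
The closest fraction with denominator <= 74 is either p_3/q_3 or the intermediate fraction (k*p_3 + p_2)/(k*q_3 + q_2) with the largest k >= 1 whose denominator stays <= 74; these approach x as k grows, and every other convergent or intermediate fraction in range is farther away.
Largest k: floor((74 - q_2)/q_3) = floor((74 - 22)/23) = 2.
That gives (2*275 + 263)/(2*23 + 22) = 813/68.
Compare the errors: |x - 275/23| = |1363*23 - 275*114|/(114*23) = 1/2622, and |x - 813/68| = |1363*68 - 813*114|/(114*68) = 2/7752.
Cross-multiplying, 2*2622 = 5244 < 7752 = 1*7752, so 2/7752 is smaller: the intermediate fraction 813/68 is closer to x than 275/23.

813/68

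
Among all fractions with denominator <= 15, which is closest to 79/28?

31/11

Expand x = 79/28 as a continued fraction with the Euclidean algorithm:
  79 = 2*28 + 23, so a_0 = 2.
  28 = 1*23 + 5, so a_1 = 1.
  23 = 4*5 + 3, so a_2 = 4.
  5 = 1*3 + 2, so a_3 = 1.
  3 = 1*2 + 1, so a_4 = 1.
  2 = 2*1 + 0, so a_5 = 2.
so x = [2; 1, 4, 1, 1, 2].
Convergents (p_i = a_i*p_{i-1} + p_{i-2}, q_i = a_i*q_{i-1} + q_{i-2} with p_{-2}=0, p_{-1}=1, q_{-2}=1, q_{-1}=0), until the denominator exceeds 15:
  i=0: a_0=2, p_0 = 2*1 + 0 = 2, q_0 = 2*0 + 1 = 1.
  i=1: a_1=1, p_1 = 1*2 + 1 = 3, q_1 = 1*1 + 0 = 1.
  i=2: a_2=4, p_2 = 4*3 + 2 = 14, q_2 = 4*1 + 1 = 5.
  i=3: a_3=1, p_3 = 1*14 + 3 = 17, q_3 = 1*5 + 1 = 6.
  i=4: a_4=1, p_4 = 1*17 + 14 = 31, q_4 = 1*6 + 5 = 11.
  i=5: a_5=2, p_5 = 2*31 + 17 = 79, q_5 = 2*11 + 6 = 28.
q_5 = 28 > 15, so the last convergent with denominator <= 15 is p_4/q_4 = 31/11.
The closest fraction with denominator <= 15 is either p_4/q_4 or the intermediate fraction (k*p_4 + p_3)/(k*q_4 + q_3) with the largest k >= 1 whose denominator stays <= 15; these approach x as k grows, and every other convergent or intermediate fraction in range is farther away.
Largest k: floor((15 - q_3)/q_4) = floor((15 - 6)/11) = 0.
Since k = 0, no intermediate fraction beyond p_4/q_4 has denominator <= 15, so the convergent 31/11 is the closest (its error is |79*11 - 31*28|/(28*11) = 1/308).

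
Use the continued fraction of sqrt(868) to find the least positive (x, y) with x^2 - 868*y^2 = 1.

(x, y) = (3844063, 130476)

First expand sqrt(868) as a continued fraction. With x_i = (sqrt(868) + m_i)/d_i and (m_0, d_0) = (0, 1): a_0 = floor(sqrt(868)) = 29, since 29^2 = 841 <= 868 < 900 = 30^2.
Iterate m_{i+1} = d_i*a_i - m_i, d_{i+1} = (868 - m_{i+1}^2)/d_i, a_{i+1} = floor((a_0 + m_{i+1})/d_{i+1}):
  m_1 = 1*29 - 0 = 29, d_1 = (868 - 29^2)/1 = 27/1 = 27, a_1 = floor((29 + 29)/27) = 2.
  m_2 = 27*2 - 29 = 25, d_2 = (868 - 25^2)/27 = 243/27 = 9, a_2 = floor((29 + 25)/9) = 6.
  m_3 = 9*6 - 25 = 29, d_3 = (868 - 29^2)/9 = 27/9 = 3, a_3 = floor((29 + 29)/3) = 19.
  m_4 = 3*19 - 29 = 28, d_4 = (868 - 28^2)/3 = 84/3 = 28, a_4 = floor((29 + 28)/28) = 2.
  m_5 = 28*2 - 28 = 28, d_5 = (868 - 28^2)/28 = 84/28 = 3, a_5 = floor((29 + 28)/3) = 19.
  m_6 = 3*19 - 28 = 29, d_6 = (868 - 29^2)/3 = 27/3 = 9, a_6 = floor((29 + 29)/9) = 6.
  m_7 = 9*6 - 29 = 25, d_7 = (868 - 25^2)/9 = 243/9 = 27, a_7 = floor((29 + 25)/27) = 2.
  m_8 = 27*2 - 25 = 29, d_8 = (868 - 29^2)/27 = 27/27 = 1, a_8 = floor((29 + 29)/1) = 58.
  m_9 = 1*58 - 29 = 29, d_9 = (868 - 29^2)/1 = 27/1 = 27: (m_9, d_9) = (m_1, d_1) = (29, 27), so from here the quotients repeat a_1, ..., a_8; the period length is 8.
So sqrt(868) = [29; (2, 6, 19, 2, 19, 6, 2, 58)] with period length k = 8.
k is even, so the fundamental solution of x^2 - 868y^2 = 1 is (p_{k-1}, q_{k-1}) = (p_7, q_7); compute convergents through index 7.
Convergents (p_i = a_i*p_{i-1} + p_{i-2}, q_i = a_i*q_{i-1} + q_{i-2} with p_{-2}=0, p_{-1}=1, q_{-2}=1, q_{-1}=0):
  i=0: a_0=29, p_0 = 29*1 + 0 = 29, q_0 = 29*0 + 1 = 1.
  i=1: a_1=2, p_1 = 2*29 + 1 = 59, q_1 = 2*1 + 0 = 2.
  i=2: a_2=6, p_2 = 6*59 + 29 = 383, q_2 = 6*2 + 1 = 13.
  i=3: a_3=19, p_3 = 19*383 + 59 = 7336, q_3 = 19*13 + 2 = 249.
  i=4: a_4=2, p_4 = 2*7336 + 383 = 15055, q_4 = 2*249 + 13 = 511.
  i=5: a_5=19, p_5 = 19*15055 + 7336 = 293381, q_5 = 19*511 + 249 = 9958.
  i=6: a_6=6, p_6 = 6*293381 + 15055 = 1775341, q_6 = 6*9958 + 511 = 60259.
  i=7: a_7=2, p_7 = 2*1775341 + 293381 = 3844063, q_7 = 2*60259 + 9958 = 130476.
Check: 3844063^2 - 868*130476^2 = 14776820347969 - 14776820347968 = 1, so (x, y) = (3844063, 130476) solves the equation, and by the theorem it is the least positive solution.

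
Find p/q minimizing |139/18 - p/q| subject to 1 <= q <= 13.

Expand x = 139/18 as a continued fraction with the Euclidean algorithm:
  139 = 7*18 + 13, so a_0 = 7.
  18 = 1*13 + 5, so a_1 = 1.
  13 = 2*5 + 3, so a_2 = 2.
  5 = 1*3 + 2, so a_3 = 1.
  3 = 1*2 + 1, so a_4 = 1.
  2 = 2*1 + 0, so a_5 = 2.
so x = [7; 1, 2, 1, 1, 2].
Convergents (p_i = a_i*p_{i-1} + p_{i-2}, q_i = a_i*q_{i-1} + q_{i-2} with p_{-2}=0, p_{-1}=1, q_{-2}=1, q_{-1}=0), until the denominator exceeds 13:
  i=0: a_0=7, p_0 = 7*1 + 0 = 7, q_0 = 7*0 + 1 = 1.
  i=1: a_1=1, p_1 = 1*7 + 1 = 8, q_1 = 1*1 + 0 = 1.
  i=2: a_2=2, p_2 = 2*8 + 7 = 23, q_2 = 2*1 + 1 = 3.
  i=3: a_3=1, p_3 = 1*23 + 8 = 31, q_3 = 1*3 + 1 = 4.
  i=4: a_4=1, p_4 = 1*31 + 23 = 54, q_4 = 1*4 + 3 = 7.
  i=5: a_5=2, p_5 = 2*54 + 31 = 139, q_5 = 2*7 + 4 = 18.
q_5 = 18 > 13, so the last convergent with denominator <= 13 is p_4/q_4 = 54/7.
The closest fraction with denominator <= 13 is either p_4/q_4 or the intermediate fraction (k*p_4 + p_3)/(k*q_4 + q_3) with the largest k >= 1 whose denominator stays <= 13; these approach x as k grows, and every other convergent or intermediate fraction in range is farther away.
Largest k: floor((13 - q_3)/q_4) = floor((13 - 4)/7) = 1.
That gives (1*54 + 31)/(1*7 + 4) = 85/11.
Compare the errors: |x - 54/7| = |139*7 - 54*18|/(18*7) = 1/126, and |x - 85/11| = |139*11 - 85*18|/(18*11) = 1/198.
Cross-multiplying, 1*126 = 126 < 198 = 1*198, so 1/198 is smaller: the intermediate fraction 85/11 is closer to x than 54/7.

85/11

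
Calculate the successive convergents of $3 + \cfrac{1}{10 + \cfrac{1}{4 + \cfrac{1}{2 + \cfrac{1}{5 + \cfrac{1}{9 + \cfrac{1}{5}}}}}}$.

3/1, 31/10, 127/41, 285/92, 1552/501, 14253/4601, 72817/23506

Using the convergent recurrence p_i = a_i*p_{i-1} + p_{i-2}, q_i = a_i*q_{i-1} + q_{i-2} with p_{-2}=0, p_{-1}=1, q_{-2}=1, q_{-1}=0:
  i=0: a_0=3, p_0 = 3*1 + 0 = 3, q_0 = 3*0 + 1 = 1.
  i=1: a_1=10, p_1 = 10*3 + 1 = 31, q_1 = 10*1 + 0 = 10.
  i=2: a_2=4, p_2 = 4*31 + 3 = 127, q_2 = 4*10 + 1 = 41.
  i=3: a_3=2, p_3 = 2*127 + 31 = 285, q_3 = 2*41 + 10 = 92.
  i=4: a_4=5, p_4 = 5*285 + 127 = 1552, q_4 = 5*92 + 41 = 501.
  i=5: a_5=9, p_5 = 9*1552 + 285 = 14253, q_5 = 9*501 + 92 = 4601.
  i=6: a_6=5, p_6 = 5*14253 + 1552 = 72817, q_6 = 5*4601 + 501 = 23506.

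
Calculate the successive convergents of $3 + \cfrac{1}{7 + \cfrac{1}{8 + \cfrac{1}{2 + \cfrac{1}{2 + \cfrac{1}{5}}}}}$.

Using the convergent recurrence p_i = a_i*p_{i-1} + p_{i-2}, q_i = a_i*q_{i-1} + q_{i-2} with p_{-2}=0, p_{-1}=1, q_{-2}=1, q_{-1}=0:
  i=0: a_0=3, p_0 = 3*1 + 0 = 3, q_0 = 3*0 + 1 = 1.
  i=1: a_1=7, p_1 = 7*3 + 1 = 22, q_1 = 7*1 + 0 = 7.
  i=2: a_2=8, p_2 = 8*22 + 3 = 179, q_2 = 8*7 + 1 = 57.
  i=3: a_3=2, p_3 = 2*179 + 22 = 380, q_3 = 2*57 + 7 = 121.
  i=4: a_4=2, p_4 = 2*380 + 179 = 939, q_4 = 2*121 + 57 = 299.
  i=5: a_5=5, p_5 = 5*939 + 380 = 5075, q_5 = 5*299 + 121 = 1616.

3/1, 22/7, 179/57, 380/121, 939/299, 5075/1616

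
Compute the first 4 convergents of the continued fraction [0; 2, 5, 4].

Using the convergent recurrence p_i = a_i*p_{i-1} + p_{i-2}, q_i = a_i*q_{i-1} + q_{i-2} with p_{-2}=0, p_{-1}=1, q_{-2}=1, q_{-1}=0:
  i=0: a_0=0, p_0 = 0*1 + 0 = 0, q_0 = 0*0 + 1 = 1.
  i=1: a_1=2, p_1 = 2*0 + 1 = 1, q_1 = 2*1 + 0 = 2.
  i=2: a_2=5, p_2 = 5*1 + 0 = 5, q_2 = 5*2 + 1 = 11.
  i=3: a_3=4, p_3 = 4*5 + 1 = 21, q_3 = 4*11 + 2 = 46.

0/1, 1/2, 5/11, 21/46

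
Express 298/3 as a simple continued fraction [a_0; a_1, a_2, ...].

[99; 3]

Run the Euclidean algorithm on 298 and 3; the successive quotients are the partial quotients a_0, a_1, ... (each step inverts the fractional part left over by the previous one):
  298 = 99*3 + 1, so a_0 = 99.
  3 = 3*1 + 0, so a_1 = 3.
The remainder reaches 0 after 2 divisions, so the expansion has 2 partial quotients, read off in order.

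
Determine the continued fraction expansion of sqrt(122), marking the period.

Write x_i = (sqrt(122) + m_i)/d_i with (m_0, d_0) = (0, 1). a_0 = floor(sqrt(122)) = 11, since 11^2 = 121 <= 122 < 144 = 12^2.
Iterate m_{i+1} = d_i*a_i - m_i, d_{i+1} = (122 - m_{i+1}^2)/d_i, a_{i+1} = floor((a_0 + m_{i+1})/d_{i+1}):
  m_1 = 1*11 - 0 = 11, d_1 = (122 - 11^2)/1 = 1/1 = 1, a_1 = floor((11 + 11)/1) = 22.
  m_2 = 1*22 - 11 = 11, d_2 = (122 - 11^2)/1 = 1/1 = 1: (m_2, d_2) = (m_1, d_1) = (11, 1), so from here the quotient a_1 repeats; the period length is 1.
Hence the expansion of sqrt(122) is a_0 = 11 followed by the repeating block 22 (period 1).

[11; (22)]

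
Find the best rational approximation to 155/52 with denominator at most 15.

3/1

Expand x = 155/52 as a continued fraction with the Euclidean algorithm:
  155 = 2*52 + 51, so a_0 = 2.
  52 = 1*51 + 1, so a_1 = 1.
  51 = 51*1 + 0, so a_2 = 51.
so x = [2; 1, 51].
Convergents (p_i = a_i*p_{i-1} + p_{i-2}, q_i = a_i*q_{i-1} + q_{i-2} with p_{-2}=0, p_{-1}=1, q_{-2}=1, q_{-1}=0), until the denominator exceeds 15:
  i=0: a_0=2, p_0 = 2*1 + 0 = 2, q_0 = 2*0 + 1 = 1.
  i=1: a_1=1, p_1 = 1*2 + 1 = 3, q_1 = 1*1 + 0 = 1.
  i=2: a_2=51, p_2 = 51*3 + 2 = 155, q_2 = 51*1 + 1 = 52.
q_2 = 52 > 15, so the last convergent with denominator <= 15 is p_1/q_1 = 3/1.
The closest fraction with denominator <= 15 is either p_1/q_1 or the intermediate fraction (k*p_1 + p_0)/(k*q_1 + q_0) with the largest k >= 1 whose denominator stays <= 15; these approach x as k grows, and every other convergent or intermediate fraction in range is farther away.
Largest k: floor((15 - q_0)/q_1) = floor((15 - 1)/1) = 14.
That gives (14*3 + 2)/(14*1 + 1) = 44/15.
Compare the errors: |x - 3/1| = |155*1 - 3*52|/(52*1) = 1/52, and |x - 44/15| = |155*15 - 44*52|/(52*15) = 37/780.
Cross-multiplying, 1*780 = 780 < 1924 = 37*52, so 1/52 is smaller: the convergent 3/1 is closer to x than 44/15.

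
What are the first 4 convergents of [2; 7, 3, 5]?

2/1, 15/7, 47/22, 250/117

Using the convergent recurrence p_i = a_i*p_{i-1} + p_{i-2}, q_i = a_i*q_{i-1} + q_{i-2} with p_{-2}=0, p_{-1}=1, q_{-2}=1, q_{-1}=0:
  i=0: a_0=2, p_0 = 2*1 + 0 = 2, q_0 = 2*0 + 1 = 1.
  i=1: a_1=7, p_1 = 7*2 + 1 = 15, q_1 = 7*1 + 0 = 7.
  i=2: a_2=3, p_2 = 3*15 + 2 = 47, q_2 = 3*7 + 1 = 22.
  i=3: a_3=5, p_3 = 5*47 + 15 = 250, q_3 = 5*22 + 7 = 117.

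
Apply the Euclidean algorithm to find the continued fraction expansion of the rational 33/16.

Run the Euclidean algorithm on 33 and 16; the successive quotients are the partial quotients a_0, a_1, ... (each step inverts the fractional part left over by the previous one):
  33 = 2*16 + 1, so a_0 = 2.
  16 = 16*1 + 0, so a_1 = 16.
The remainder reaches 0 after 2 divisions, so the expansion has 2 partial quotients, read off in order.

[2; 16]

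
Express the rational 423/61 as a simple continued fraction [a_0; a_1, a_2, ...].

[6; 1, 14, 4]

Run the Euclidean algorithm on 423 and 61; the successive quotients are the partial quotients a_0, a_1, ... (each step inverts the fractional part left over by the previous one):
  423 = 6*61 + 57, so a_0 = 6.
  61 = 1*57 + 4, so a_1 = 1.
  57 = 14*4 + 1, so a_2 = 14.
  4 = 4*1 + 0, so a_3 = 4.
The remainder reaches 0 after 4 divisions, so the expansion has 4 partial quotients, read off in order.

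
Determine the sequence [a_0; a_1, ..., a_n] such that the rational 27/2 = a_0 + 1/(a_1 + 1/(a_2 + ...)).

[13; 2]

Run the Euclidean algorithm on 27 and 2; the successive quotients are the partial quotients a_0, a_1, ... (each step inverts the fractional part left over by the previous one):
  27 = 13*2 + 1, so a_0 = 13.
  2 = 2*1 + 0, so a_1 = 2.
The remainder reaches 0 after 2 divisions, so the expansion has 2 partial quotients, read off in order.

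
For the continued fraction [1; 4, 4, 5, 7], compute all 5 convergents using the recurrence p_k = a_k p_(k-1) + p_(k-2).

1/1, 5/4, 21/17, 110/89, 791/640

Using the convergent recurrence p_i = a_i*p_{i-1} + p_{i-2}, q_i = a_i*q_{i-1} + q_{i-2} with p_{-2}=0, p_{-1}=1, q_{-2}=1, q_{-1}=0:
  i=0: a_0=1, p_0 = 1*1 + 0 = 1, q_0 = 1*0 + 1 = 1.
  i=1: a_1=4, p_1 = 4*1 + 1 = 5, q_1 = 4*1 + 0 = 4.
  i=2: a_2=4, p_2 = 4*5 + 1 = 21, q_2 = 4*4 + 1 = 17.
  i=3: a_3=5, p_3 = 5*21 + 5 = 110, q_3 = 5*17 + 4 = 89.
  i=4: a_4=7, p_4 = 7*110 + 21 = 791, q_4 = 7*89 + 17 = 640.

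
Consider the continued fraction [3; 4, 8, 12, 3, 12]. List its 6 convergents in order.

Using the convergent recurrence p_i = a_i*p_{i-1} + p_{i-2}, q_i = a_i*q_{i-1} + q_{i-2} with p_{-2}=0, p_{-1}=1, q_{-2}=1, q_{-1}=0:
  i=0: a_0=3, p_0 = 3*1 + 0 = 3, q_0 = 3*0 + 1 = 1.
  i=1: a_1=4, p_1 = 4*3 + 1 = 13, q_1 = 4*1 + 0 = 4.
  i=2: a_2=8, p_2 = 8*13 + 3 = 107, q_2 = 8*4 + 1 = 33.
  i=3: a_3=12, p_3 = 12*107 + 13 = 1297, q_3 = 12*33 + 4 = 400.
  i=4: a_4=3, p_4 = 3*1297 + 107 = 3998, q_4 = 3*400 + 33 = 1233.
  i=5: a_5=12, p_5 = 12*3998 + 1297 = 49273, q_5 = 12*1233 + 400 = 15196.

3/1, 13/4, 107/33, 1297/400, 3998/1233, 49273/15196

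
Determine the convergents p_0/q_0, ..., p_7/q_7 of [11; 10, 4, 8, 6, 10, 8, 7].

11/1, 111/10, 455/41, 3751/338, 22961/2069, 233361/21028, 1889849/170293, 13462304/1213079

Using the convergent recurrence p_i = a_i*p_{i-1} + p_{i-2}, q_i = a_i*q_{i-1} + q_{i-2} with p_{-2}=0, p_{-1}=1, q_{-2}=1, q_{-1}=0:
  i=0: a_0=11, p_0 = 11*1 + 0 = 11, q_0 = 11*0 + 1 = 1.
  i=1: a_1=10, p_1 = 10*11 + 1 = 111, q_1 = 10*1 + 0 = 10.
  i=2: a_2=4, p_2 = 4*111 + 11 = 455, q_2 = 4*10 + 1 = 41.
  i=3: a_3=8, p_3 = 8*455 + 111 = 3751, q_3 = 8*41 + 10 = 338.
  i=4: a_4=6, p_4 = 6*3751 + 455 = 22961, q_4 = 6*338 + 41 = 2069.
  i=5: a_5=10, p_5 = 10*22961 + 3751 = 233361, q_5 = 10*2069 + 338 = 21028.
  i=6: a_6=8, p_6 = 8*233361 + 22961 = 1889849, q_6 = 8*21028 + 2069 = 170293.
  i=7: a_7=7, p_7 = 7*1889849 + 233361 = 13462304, q_7 = 7*170293 + 21028 = 1213079.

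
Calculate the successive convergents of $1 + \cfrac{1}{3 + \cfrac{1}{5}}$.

Using the convergent recurrence p_i = a_i*p_{i-1} + p_{i-2}, q_i = a_i*q_{i-1} + q_{i-2} with p_{-2}=0, p_{-1}=1, q_{-2}=1, q_{-1}=0:
  i=0: a_0=1, p_0 = 1*1 + 0 = 1, q_0 = 1*0 + 1 = 1.
  i=1: a_1=3, p_1 = 3*1 + 1 = 4, q_1 = 3*1 + 0 = 3.
  i=2: a_2=5, p_2 = 5*4 + 1 = 21, q_2 = 5*3 + 1 = 16.

1/1, 4/3, 21/16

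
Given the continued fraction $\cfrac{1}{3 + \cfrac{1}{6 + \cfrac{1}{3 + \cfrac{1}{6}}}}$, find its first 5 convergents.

Using the convergent recurrence p_i = a_i*p_{i-1} + p_{i-2}, q_i = a_i*q_{i-1} + q_{i-2} with p_{-2}=0, p_{-1}=1, q_{-2}=1, q_{-1}=0:
  i=0: a_0=0, p_0 = 0*1 + 0 = 0, q_0 = 0*0 + 1 = 1.
  i=1: a_1=3, p_1 = 3*0 + 1 = 1, q_1 = 3*1 + 0 = 3.
  i=2: a_2=6, p_2 = 6*1 + 0 = 6, q_2 = 6*3 + 1 = 19.
  i=3: a_3=3, p_3 = 3*6 + 1 = 19, q_3 = 3*19 + 3 = 60.
  i=4: a_4=6, p_4 = 6*19 + 6 = 120, q_4 = 6*60 + 19 = 379.

0/1, 1/3, 6/19, 19/60, 120/379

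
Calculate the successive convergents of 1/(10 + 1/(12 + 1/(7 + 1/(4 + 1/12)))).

Using the convergent recurrence p_i = a_i*p_{i-1} + p_{i-2}, q_i = a_i*q_{i-1} + q_{i-2} with p_{-2}=0, p_{-1}=1, q_{-2}=1, q_{-1}=0:
  i=0: a_0=0, p_0 = 0*1 + 0 = 0, q_0 = 0*0 + 1 = 1.
  i=1: a_1=10, p_1 = 10*0 + 1 = 1, q_1 = 10*1 + 0 = 10.
  i=2: a_2=12, p_2 = 12*1 + 0 = 12, q_2 = 12*10 + 1 = 121.
  i=3: a_3=7, p_3 = 7*12 + 1 = 85, q_3 = 7*121 + 10 = 857.
  i=4: a_4=4, p_4 = 4*85 + 12 = 352, q_4 = 4*857 + 121 = 3549.
  i=5: a_5=12, p_5 = 12*352 + 85 = 4309, q_5 = 12*3549 + 857 = 43445.

0/1, 1/10, 12/121, 85/857, 352/3549, 4309/43445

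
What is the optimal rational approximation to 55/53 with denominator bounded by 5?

1/1

Expand x = 55/53 as a continued fraction with the Euclidean algorithm:
  55 = 1*53 + 2, so a_0 = 1.
  53 = 26*2 + 1, so a_1 = 26.
  2 = 2*1 + 0, so a_2 = 2.
so x = [1; 26, 2].
Convergents (p_i = a_i*p_{i-1} + p_{i-2}, q_i = a_i*q_{i-1} + q_{i-2} with p_{-2}=0, p_{-1}=1, q_{-2}=1, q_{-1}=0), until the denominator exceeds 5:
  i=0: a_0=1, p_0 = 1*1 + 0 = 1, q_0 = 1*0 + 1 = 1.
  i=1: a_1=26, p_1 = 26*1 + 1 = 27, q_1 = 26*1 + 0 = 26.
q_1 = 26 > 5, so the last convergent with denominator <= 5 is p_0/q_0 = 1/1.
The closest fraction with denominator <= 5 is either p_0/q_0 or the intermediate fraction (k*p_0 + p_{-1})/(k*q_0 + q_{-1}) with the largest k >= 1 whose denominator stays <= 5; these approach x as k grows, and every other convergent or intermediate fraction in range is farther away.
Largest k: floor((5 - q_{-1})/q_0) = floor((5 - 0)/1) = 5 (using the seeds p_{-1} = 1, q_{-1} = 0).
That gives (5*1 + 1)/(5*1 + 0) = 6/5.
Compare the errors: |x - 1/1| = |55*1 - 1*53|/(53*1) = 2/53, and |x - 6/5| = |55*5 - 6*53|/(53*5) = 43/265.
Cross-multiplying, 2*265 = 530 < 2279 = 43*53, so 2/53 is smaller: the convergent 1/1 is closer to x than 6/5.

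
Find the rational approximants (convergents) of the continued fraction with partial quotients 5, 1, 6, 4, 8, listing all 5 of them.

5/1, 6/1, 41/7, 170/29, 1401/239

Using the convergent recurrence p_i = a_i*p_{i-1} + p_{i-2}, q_i = a_i*q_{i-1} + q_{i-2} with p_{-2}=0, p_{-1}=1, q_{-2}=1, q_{-1}=0:
  i=0: a_0=5, p_0 = 5*1 + 0 = 5, q_0 = 5*0 + 1 = 1.
  i=1: a_1=1, p_1 = 1*5 + 1 = 6, q_1 = 1*1 + 0 = 1.
  i=2: a_2=6, p_2 = 6*6 + 5 = 41, q_2 = 6*1 + 1 = 7.
  i=3: a_3=4, p_3 = 4*41 + 6 = 170, q_3 = 4*7 + 1 = 29.
  i=4: a_4=8, p_4 = 8*170 + 41 = 1401, q_4 = 8*29 + 7 = 239.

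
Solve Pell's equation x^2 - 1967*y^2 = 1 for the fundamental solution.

First expand sqrt(1967) as a continued fraction. With x_i = (sqrt(1967) + m_i)/d_i and (m_0, d_0) = (0, 1): a_0 = floor(sqrt(1967)) = 44, since 44^2 = 1936 <= 1967 < 2025 = 45^2.
Iterate m_{i+1} = d_i*a_i - m_i, d_{i+1} = (1967 - m_{i+1}^2)/d_i, a_{i+1} = floor((a_0 + m_{i+1})/d_{i+1}):
  m_1 = 1*44 - 0 = 44, d_1 = (1967 - 44^2)/1 = 31/1 = 31, a_1 = floor((44 + 44)/31) = 2.
  m_2 = 31*2 - 44 = 18, d_2 = (1967 - 18^2)/31 = 1643/31 = 53, a_2 = floor((44 + 18)/53) = 1.
  m_3 = 53*1 - 18 = 35, d_3 = (1967 - 35^2)/53 = 742/53 = 14, a_3 = floor((44 + 35)/14) = 5.
  m_4 = 14*5 - 35 = 35, d_4 = (1967 - 35^2)/14 = 742/14 = 53, a_4 = floor((44 + 35)/53) = 1.
  m_5 = 53*1 - 35 = 18, d_5 = (1967 - 18^2)/53 = 1643/53 = 31, a_5 = floor((44 + 18)/31) = 2.
  m_6 = 31*2 - 18 = 44, d_6 = (1967 - 44^2)/31 = 31/31 = 1, a_6 = floor((44 + 44)/1) = 88.
  m_7 = 1*88 - 44 = 44, d_7 = (1967 - 44^2)/1 = 31/1 = 31: (m_7, d_7) = (m_1, d_1) = (44, 31), so from here the quotients repeat a_1, ..., a_6; the period length is 6.
So sqrt(1967) = [44; (2, 1, 5, 1, 2, 88)] with period length k = 6.
k is even, so the fundamental solution of x^2 - 1967y^2 = 1 is (p_{k-1}, q_{k-1}) = (p_5, q_5); compute convergents through index 5.
Convergents (p_i = a_i*p_{i-1} + p_{i-2}, q_i = a_i*q_{i-1} + q_{i-2} with p_{-2}=0, p_{-1}=1, q_{-2}=1, q_{-1}=0):
  i=0: a_0=44, p_0 = 44*1 + 0 = 44, q_0 = 44*0 + 1 = 1.
  i=1: a_1=2, p_1 = 2*44 + 1 = 89, q_1 = 2*1 + 0 = 2.
  i=2: a_2=1, p_2 = 1*89 + 44 = 133, q_2 = 1*2 + 1 = 3.
  i=3: a_3=5, p_3 = 5*133 + 89 = 754, q_3 = 5*3 + 2 = 17.
  i=4: a_4=1, p_4 = 1*754 + 133 = 887, q_4 = 1*17 + 3 = 20.
  i=5: a_5=2, p_5 = 2*887 + 754 = 2528, q_5 = 2*20 + 17 = 57.
Check: 2528^2 - 1967*57^2 = 6390784 - 6390783 = 1, so (x, y) = (2528, 57) solves the equation, and by the theorem it is the least positive solution.

(x, y) = (2528, 57)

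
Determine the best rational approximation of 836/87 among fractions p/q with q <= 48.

221/23

Expand x = 836/87 as a continued fraction with the Euclidean algorithm:
  836 = 9*87 + 53, so a_0 = 9.
  87 = 1*53 + 34, so a_1 = 1.
  53 = 1*34 + 19, so a_2 = 1.
  34 = 1*19 + 15, so a_3 = 1.
  19 = 1*15 + 4, so a_4 = 1.
  15 = 3*4 + 3, so a_5 = 3.
  4 = 1*3 + 1, so a_6 = 1.
  3 = 3*1 + 0, so a_7 = 3.
so x = [9; 1, 1, 1, 1, 3, 1, 3].
Convergents (p_i = a_i*p_{i-1} + p_{i-2}, q_i = a_i*q_{i-1} + q_{i-2} with p_{-2}=0, p_{-1}=1, q_{-2}=1, q_{-1}=0), until the denominator exceeds 48:
  i=0: a_0=9, p_0 = 9*1 + 0 = 9, q_0 = 9*0 + 1 = 1.
  i=1: a_1=1, p_1 = 1*9 + 1 = 10, q_1 = 1*1 + 0 = 1.
  i=2: a_2=1, p_2 = 1*10 + 9 = 19, q_2 = 1*1 + 1 = 2.
  i=3: a_3=1, p_3 = 1*19 + 10 = 29, q_3 = 1*2 + 1 = 3.
  i=4: a_4=1, p_4 = 1*29 + 19 = 48, q_4 = 1*3 + 2 = 5.
  i=5: a_5=3, p_5 = 3*48 + 29 = 173, q_5 = 3*5 + 3 = 18.
  i=6: a_6=1, p_6 = 1*173 + 48 = 221, q_6 = 1*18 + 5 = 23.
  i=7: a_7=3, p_7 = 3*221 + 173 = 836, q_7 = 3*23 + 18 = 87.
q_7 = 87 > 48, so the last convergent with denominator <= 48 is p_6/q_6 = 221/23.
The closest fraction with denominator <= 48 is either p_6/q_6 or the intermediate fraction (k*p_6 + p_5)/(k*q_6 + q_5) with the largest k >= 1 whose denominator stays <= 48; these approach x as k grows, and every other convergent or intermediate fraction in range is farther away.
Largest k: floor((48 - q_5)/q_6) = floor((48 - 18)/23) = 1.
That gives (1*221 + 173)/(1*23 + 18) = 394/41.
Compare the errors: |x - 221/23| = |836*23 - 221*87|/(87*23) = 1/2001, and |x - 394/41| = |836*41 - 394*87|/(87*41) = 2/3567.
Cross-multiplying, 1*3567 = 3567 < 4002 = 2*2001, so 1/2001 is smaller: the convergent 221/23 is closer to x than 394/41.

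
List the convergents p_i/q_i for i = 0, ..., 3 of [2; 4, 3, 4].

2/1, 9/4, 29/13, 125/56

Using the convergent recurrence p_i = a_i*p_{i-1} + p_{i-2}, q_i = a_i*q_{i-1} + q_{i-2} with p_{-2}=0, p_{-1}=1, q_{-2}=1, q_{-1}=0:
  i=0: a_0=2, p_0 = 2*1 + 0 = 2, q_0 = 2*0 + 1 = 1.
  i=1: a_1=4, p_1 = 4*2 + 1 = 9, q_1 = 4*1 + 0 = 4.
  i=2: a_2=3, p_2 = 3*9 + 2 = 29, q_2 = 3*4 + 1 = 13.
  i=3: a_3=4, p_3 = 4*29 + 9 = 125, q_3 = 4*13 + 4 = 56.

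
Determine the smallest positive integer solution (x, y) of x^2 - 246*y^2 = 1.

(x, y) = (88805, 5662)

First expand sqrt(246) as a continued fraction. With x_i = (sqrt(246) + m_i)/d_i and (m_0, d_0) = (0, 1): a_0 = floor(sqrt(246)) = 15, since 15^2 = 225 <= 246 < 256 = 16^2.
Iterate m_{i+1} = d_i*a_i - m_i, d_{i+1} = (246 - m_{i+1}^2)/d_i, a_{i+1} = floor((a_0 + m_{i+1})/d_{i+1}):
  m_1 = 1*15 - 0 = 15, d_1 = (246 - 15^2)/1 = 21/1 = 21, a_1 = floor((15 + 15)/21) = 1.
  m_2 = 21*1 - 15 = 6, d_2 = (246 - 6^2)/21 = 210/21 = 10, a_2 = floor((15 + 6)/10) = 2.
  m_3 = 10*2 - 6 = 14, d_3 = (246 - 14^2)/10 = 50/10 = 5, a_3 = floor((15 + 14)/5) = 5.
  m_4 = 5*5 - 14 = 11, d_4 = (246 - 11^2)/5 = 125/5 = 25, a_4 = floor((15 + 11)/25) = 1.
  m_5 = 25*1 - 11 = 14, d_5 = (246 - 14^2)/25 = 50/25 = 2, a_5 = floor((15 + 14)/2) = 14.
  m_6 = 2*14 - 14 = 14, d_6 = (246 - 14^2)/2 = 50/2 = 25, a_6 = floor((15 + 14)/25) = 1.
  m_7 = 25*1 - 14 = 11, d_7 = (246 - 11^2)/25 = 125/25 = 5, a_7 = floor((15 + 11)/5) = 5.
  m_8 = 5*5 - 11 = 14, d_8 = (246 - 14^2)/5 = 50/5 = 10, a_8 = floor((15 + 14)/10) = 2.
  m_9 = 10*2 - 14 = 6, d_9 = (246 - 6^2)/10 = 210/10 = 21, a_9 = floor((15 + 6)/21) = 1.
  m_10 = 21*1 - 6 = 15, d_10 = (246 - 15^2)/21 = 21/21 = 1, a_10 = floor((15 + 15)/1) = 30.
  m_11 = 1*30 - 15 = 15, d_11 = (246 - 15^2)/1 = 21/1 = 21: (m_11, d_11) = (m_1, d_1) = (15, 21), so from here the quotients repeat a_1, ..., a_10; the period length is 10.
So sqrt(246) = [15; (1, 2, 5, 1, 14, 1, 5, 2, 1, 30)] with period length k = 10.
k is even, so the fundamental solution of x^2 - 246y^2 = 1 is (p_{k-1}, q_{k-1}) = (p_9, q_9); compute convergents through index 9.
Convergents (p_i = a_i*p_{i-1} + p_{i-2}, q_i = a_i*q_{i-1} + q_{i-2} with p_{-2}=0, p_{-1}=1, q_{-2}=1, q_{-1}=0):
  i=0: a_0=15, p_0 = 15*1 + 0 = 15, q_0 = 15*0 + 1 = 1.
  i=1: a_1=1, p_1 = 1*15 + 1 = 16, q_1 = 1*1 + 0 = 1.
  i=2: a_2=2, p_2 = 2*16 + 15 = 47, q_2 = 2*1 + 1 = 3.
  i=3: a_3=5, p_3 = 5*47 + 16 = 251, q_3 = 5*3 + 1 = 16.
  i=4: a_4=1, p_4 = 1*251 + 47 = 298, q_4 = 1*16 + 3 = 19.
  i=5: a_5=14, p_5 = 14*298 + 251 = 4423, q_5 = 14*19 + 16 = 282.
  i=6: a_6=1, p_6 = 1*4423 + 298 = 4721, q_6 = 1*282 + 19 = 301.
  i=7: a_7=5, p_7 = 5*4721 + 4423 = 28028, q_7 = 5*301 + 282 = 1787.
  i=8: a_8=2, p_8 = 2*28028 + 4721 = 60777, q_8 = 2*1787 + 301 = 3875.
  i=9: a_9=1, p_9 = 1*60777 + 28028 = 88805, q_9 = 1*3875 + 1787 = 5662.
Check: 88805^2 - 246*5662^2 = 7886328025 - 7886328024 = 1, so (x, y) = (88805, 5662) solves the equation, and by the theorem it is the least positive solution.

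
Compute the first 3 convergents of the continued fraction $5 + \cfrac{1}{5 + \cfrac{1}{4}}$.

Using the convergent recurrence p_i = a_i*p_{i-1} + p_{i-2}, q_i = a_i*q_{i-1} + q_{i-2} with p_{-2}=0, p_{-1}=1, q_{-2}=1, q_{-1}=0:
  i=0: a_0=5, p_0 = 5*1 + 0 = 5, q_0 = 5*0 + 1 = 1.
  i=1: a_1=5, p_1 = 5*5 + 1 = 26, q_1 = 5*1 + 0 = 5.
  i=2: a_2=4, p_2 = 4*26 + 5 = 109, q_2 = 4*5 + 1 = 21.

5/1, 26/5, 109/21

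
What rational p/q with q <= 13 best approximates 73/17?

Expand x = 73/17 as a continued fraction with the Euclidean algorithm:
  73 = 4*17 + 5, so a_0 = 4.
  17 = 3*5 + 2, so a_1 = 3.
  5 = 2*2 + 1, so a_2 = 2.
  2 = 2*1 + 0, so a_3 = 2.
so x = [4; 3, 2, 2].
Convergents (p_i = a_i*p_{i-1} + p_{i-2}, q_i = a_i*q_{i-1} + q_{i-2} with p_{-2}=0, p_{-1}=1, q_{-2}=1, q_{-1}=0), until the denominator exceeds 13:
  i=0: a_0=4, p_0 = 4*1 + 0 = 4, q_0 = 4*0 + 1 = 1.
  i=1: a_1=3, p_1 = 3*4 + 1 = 13, q_1 = 3*1 + 0 = 3.
  i=2: a_2=2, p_2 = 2*13 + 4 = 30, q_2 = 2*3 + 1 = 7.
  i=3: a_3=2, p_3 = 2*30 + 13 = 73, q_3 = 2*7 + 3 = 17.
q_3 = 17 > 13, so the last convergent with denominator <= 13 is p_2/q_2 = 30/7.
The closest fraction with denominator <= 13 is either p_2/q_2 or the intermediate fraction (k*p_2 + p_1)/(k*q_2 + q_1) with the largest k >= 1 whose denominator stays <= 13; these approach x as k grows, and every other convergent or intermediate fraction in range is farther away.
Largest k: floor((13 - q_1)/q_2) = floor((13 - 3)/7) = 1.
That gives (1*30 + 13)/(1*7 + 3) = 43/10.
Compare the errors: |x - 30/7| = |73*7 - 30*17|/(17*7) = 1/119, and |x - 43/10| = |73*10 - 43*17|/(17*10) = 1/170.
Cross-multiplying, 1*119 = 119 < 170 = 1*170, so 1/170 is smaller: the intermediate fraction 43/10 is closer to x than 30/7.

43/10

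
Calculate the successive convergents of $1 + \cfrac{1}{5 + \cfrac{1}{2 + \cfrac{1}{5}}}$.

Using the convergent recurrence p_i = a_i*p_{i-1} + p_{i-2}, q_i = a_i*q_{i-1} + q_{i-2} with p_{-2}=0, p_{-1}=1, q_{-2}=1, q_{-1}=0:
  i=0: a_0=1, p_0 = 1*1 + 0 = 1, q_0 = 1*0 + 1 = 1.
  i=1: a_1=5, p_1 = 5*1 + 1 = 6, q_1 = 5*1 + 0 = 5.
  i=2: a_2=2, p_2 = 2*6 + 1 = 13, q_2 = 2*5 + 1 = 11.
  i=3: a_3=5, p_3 = 5*13 + 6 = 71, q_3 = 5*11 + 5 = 60.

1/1, 6/5, 13/11, 71/60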